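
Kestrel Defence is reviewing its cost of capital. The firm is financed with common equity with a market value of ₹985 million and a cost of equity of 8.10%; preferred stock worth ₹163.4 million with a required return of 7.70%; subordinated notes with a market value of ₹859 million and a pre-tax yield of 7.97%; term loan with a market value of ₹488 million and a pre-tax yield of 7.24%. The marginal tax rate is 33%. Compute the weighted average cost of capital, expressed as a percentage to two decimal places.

6.49%

Total capital V = 985 + 163.4 + 859 + 488 = 2495.4.
Equity: weight = 985/2495.4 = 0.3947; cost = 8.1%.
Preferred: weight = 163.4/2495.4 = 0.0655; cost = 7.7%.
Subordinated notes: weight = 859/2495.4 = 0.3442; after-tax cost = 7.97% × (1 − 33%) = 5.3399%.
Term loan: weight = 488/2495.4 = 0.1956; after-tax cost = 7.24% × (1 − 33%) = 4.8508%.
WACC = 0.3947 × 8.1000% + 0.0655 × 7.7000% + 0.3442 × 5.3399% + 0.1956 × 4.8508% = 6.4883%.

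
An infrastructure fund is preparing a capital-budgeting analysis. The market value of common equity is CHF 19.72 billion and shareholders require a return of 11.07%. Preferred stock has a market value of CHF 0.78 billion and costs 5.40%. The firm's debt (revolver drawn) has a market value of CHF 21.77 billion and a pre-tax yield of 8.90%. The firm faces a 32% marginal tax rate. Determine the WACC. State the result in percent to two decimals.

Total capital V = 19.72 + 0.78 + 21.77 = 42.27.
Equity: weight = 19.72/42.27 = 0.4665; cost = 11.07%.
Preferred: weight = 0.78/42.27 = 0.0185; cost = 5.4%.
Revolver drawn: weight = 21.77/42.27 = 0.5150; after-tax cost = 8.9% × (1 − 32%) = 6.0520%.
WACC = 0.4665 × 11.0700% + 0.0185 × 5.4000% + 0.5150 × 6.0520% = 8.3810%.

8.38%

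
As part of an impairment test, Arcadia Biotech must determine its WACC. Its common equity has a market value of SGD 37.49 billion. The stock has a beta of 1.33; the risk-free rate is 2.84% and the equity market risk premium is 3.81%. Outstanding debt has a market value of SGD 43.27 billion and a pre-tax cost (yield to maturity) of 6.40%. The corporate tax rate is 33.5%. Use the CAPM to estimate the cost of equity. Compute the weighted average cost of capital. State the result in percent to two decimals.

5.95%

Cost of equity via CAPM: Re = 2.84% + 1.33 × 3.81% = 7.9073%.
Total capital V = 37.49 + 43.27 = 80.76.
Equity: weight = 37.49/80.76 = 0.4642; cost = 7.9073%.
Debt: weight = 43.27/80.76 = 0.5358; after-tax cost = 6.4% × (1 − 33.5%) = 4.2560%.
WACC = 0.4642 × 7.9073% + 0.5358 × 4.2560% = 5.9510%.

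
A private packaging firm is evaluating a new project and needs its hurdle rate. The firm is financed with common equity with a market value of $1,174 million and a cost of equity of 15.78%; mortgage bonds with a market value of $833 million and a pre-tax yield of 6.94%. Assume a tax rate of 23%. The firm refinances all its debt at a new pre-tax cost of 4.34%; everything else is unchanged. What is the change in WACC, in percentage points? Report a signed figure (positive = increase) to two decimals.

Current WACC:
Total capital V = 1174 + 833 = 2007.
Equity: weight = 1174/2007 = 0.5850; cost = 15.78%.
Mortgage bonds: weight = 833/2007 = 0.4150; after-tax cost = 6.94% × (1 − 23%) = 5.3438%.
WACC = 0.5850 × 15.7800% + 0.4150 × 5.3438% = 11.4485%.
After the change:
Total capital V = 1174 + 833 = 2007.
Equity: weight = 1174/2007 = 0.5850; cost = 15.78%.
Mortgage bonds: weight = 833/2007 = 0.4150; after-tax cost = 4.34% × (1 − 23%) = 3.3418%.
WACC = 0.5850 × 15.7800% + 0.4150 × 3.3418% = 10.6176%.
Change in WACC = 10.6176% − 11.4485% = -0.8309 pp.

-0.83 pp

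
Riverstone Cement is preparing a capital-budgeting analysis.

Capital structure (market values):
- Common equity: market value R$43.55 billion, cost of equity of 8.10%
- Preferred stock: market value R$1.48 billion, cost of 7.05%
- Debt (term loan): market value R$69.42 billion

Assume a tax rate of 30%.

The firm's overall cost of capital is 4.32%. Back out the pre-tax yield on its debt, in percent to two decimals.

2.70%

Total capital V = 43.55 + 1.48 + 69.42 = 114.45.
Equity weight = 43.55/114.45 = 0.3805.
Preferred weight = 1.48/114.45 = 0.0129.
Term loan weight = 69.42/114.45 = 0.6066.
Equity contribution = 0.3805 × 8.1% = 3.0822%.
Preferred contribution = 0.0129 × 7.05% = 0.0912%.
Remaining for debt = 4.32% − 3.1733% = 1.1467%.
Rd × (1 − 30%) × 0.6066 = 1.1467%  ⇒  Rd = 2.7006%.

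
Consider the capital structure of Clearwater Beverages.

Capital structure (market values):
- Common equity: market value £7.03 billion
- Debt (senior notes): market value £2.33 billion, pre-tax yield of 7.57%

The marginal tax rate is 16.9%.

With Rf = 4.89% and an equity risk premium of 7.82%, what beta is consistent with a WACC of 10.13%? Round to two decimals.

0.83

Total capital V = 7.03 + 2.33 = 9.36.
Equity weight = 7.03/9.36 = 0.7511.
Senior notes weight = 2.33/9.36 = 0.2489.
Debt contribution = 0.2489 × 7.57% × (1 − 16.9%) = 1.5659%.
Required equity contribution = 10.13% − 1.5659% = 8.5641%  ⇒  Re = 11.4025%.
CAPM: 11.4025% = 4.89% + β × 7.82%  ⇒  β = 0.8328.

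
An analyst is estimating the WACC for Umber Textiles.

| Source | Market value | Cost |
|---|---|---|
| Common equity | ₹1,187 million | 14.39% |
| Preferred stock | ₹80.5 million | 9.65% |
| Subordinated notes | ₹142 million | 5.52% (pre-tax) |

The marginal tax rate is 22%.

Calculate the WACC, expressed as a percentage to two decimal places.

13.10%

Total capital V = 1187 + 80.5 + 142 = 1409.5.
Equity: weight = 1187/1409.5 = 0.8421; cost = 14.39%.
Preferred: weight = 80.5/1409.5 = 0.0571; cost = 9.65%.
Subordinated notes: weight = 142/1409.5 = 0.1007; after-tax cost = 5.52% × (1 − 22%) = 4.3056%.
WACC = 0.8421 × 14.3900% + 0.0571 × 9.6500% + 0.1007 × 4.3056% = 13.1033%.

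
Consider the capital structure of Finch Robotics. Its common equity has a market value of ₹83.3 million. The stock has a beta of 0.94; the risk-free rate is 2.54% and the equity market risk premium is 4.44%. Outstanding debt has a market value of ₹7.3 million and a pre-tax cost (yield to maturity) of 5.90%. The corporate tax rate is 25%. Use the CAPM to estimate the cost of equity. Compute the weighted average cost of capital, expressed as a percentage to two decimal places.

6.53%

Cost of equity via CAPM: Re = 2.54% + 0.94 × 4.44% = 6.7136%.
Total capital V = 83.3 + 7.3 = 90.6.
Equity: weight = 83.3/90.6 = 0.9194; cost = 6.7136%.
Debt: weight = 7.3/90.6 = 0.0806; after-tax cost = 5.9% × (1 − 25%) = 4.4250%.
WACC = 0.9194 × 6.7136% + 0.0806 × 4.4250% = 6.5292%.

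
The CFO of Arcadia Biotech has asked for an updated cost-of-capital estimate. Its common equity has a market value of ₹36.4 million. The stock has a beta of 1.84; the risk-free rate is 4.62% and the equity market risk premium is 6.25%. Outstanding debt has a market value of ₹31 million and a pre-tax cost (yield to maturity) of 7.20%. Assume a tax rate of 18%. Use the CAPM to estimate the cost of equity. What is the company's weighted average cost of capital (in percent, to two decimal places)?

11.42%

Cost of equity via CAPM: Re = 4.62% + 1.84 × 6.25% = 16.1200%.
Total capital V = 36.4 + 31 = 67.4.
Equity: weight = 36.4/67.4 = 0.5401; cost = 16.12%.
Debt: weight = 31/67.4 = 0.4599; after-tax cost = 7.2% × (1 − 18%) = 5.9040%.
WACC = 0.5401 × 16.1200% + 0.4599 × 5.9040% = 11.4212%.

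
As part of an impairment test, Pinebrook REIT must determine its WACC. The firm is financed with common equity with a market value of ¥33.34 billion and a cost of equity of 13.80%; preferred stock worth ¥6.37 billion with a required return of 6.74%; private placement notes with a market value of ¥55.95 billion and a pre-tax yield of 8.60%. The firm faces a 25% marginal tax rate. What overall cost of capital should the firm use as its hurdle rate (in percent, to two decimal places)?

9.03%

Total capital V = 33.34 + 6.37 + 55.95 = 95.66.
Equity: weight = 33.34/95.66 = 0.3485; cost = 13.8%.
Preferred: weight = 6.37/95.66 = 0.0666; cost = 6.74%.
Private placement notes: weight = 55.95/95.66 = 0.5849; after-tax cost = 8.6% × (1 − 25%) = 6.4500%.
WACC = 0.3485 × 13.8000% + 0.0666 × 6.7400% + 0.5849 × 6.4500% = 9.0310%.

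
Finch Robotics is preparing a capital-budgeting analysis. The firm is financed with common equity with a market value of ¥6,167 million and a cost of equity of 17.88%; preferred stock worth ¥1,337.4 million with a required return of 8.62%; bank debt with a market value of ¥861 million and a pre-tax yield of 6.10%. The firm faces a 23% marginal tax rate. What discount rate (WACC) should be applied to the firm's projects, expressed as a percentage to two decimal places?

15.04%

Total capital V = 6167 + 1337.4 + 861 = 8365.4.
Equity: weight = 6167/8365.4 = 0.7372; cost = 17.88%.
Preferred: weight = 1337.4/8365.4 = 0.1599; cost = 8.62%.
Bank debt: weight = 861/8365.4 = 0.1029; after-tax cost = 6.1% × (1 − 23%) = 4.6970%.
WACC = 0.7372 × 17.8800% + 0.1599 × 8.6200% + 0.1029 × 4.6970% = 15.0427%.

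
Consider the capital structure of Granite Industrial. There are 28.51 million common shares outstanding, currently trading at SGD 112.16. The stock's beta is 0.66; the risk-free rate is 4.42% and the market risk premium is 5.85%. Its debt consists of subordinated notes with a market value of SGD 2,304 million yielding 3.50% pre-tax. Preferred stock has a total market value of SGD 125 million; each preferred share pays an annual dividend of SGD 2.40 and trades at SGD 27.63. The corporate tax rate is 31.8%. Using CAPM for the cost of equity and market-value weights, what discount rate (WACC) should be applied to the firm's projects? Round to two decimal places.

5.88%

Cost of equity via CAPM: Re = 4.42% + 0.66 × 5.85% = 8.2810%.
Cost of preferred: Rp = 2.4 / 27.63 = 8.6862%.
Market value of equity E = 112.16 × 28.51m = 3197.6816m.
Total capital V = 3197.6816 + 125 + 2304 = 5626.6816.
Equity: weight = 3197.6816/5626.6816 = 0.5683; cost = 8.281%.
Preferred: weight = 125/5626.6816 = 0.0222; cost = 8.6862%.
Subordinated notes: weight = 2304/5626.6816 = 0.4095; after-tax cost = 3.5% × (1 − 31.8%) = 2.3870%.
WACC = 0.5683 × 8.2810% + 0.0222 × 8.6862% + 0.4095 × 2.3870% = 5.8765%.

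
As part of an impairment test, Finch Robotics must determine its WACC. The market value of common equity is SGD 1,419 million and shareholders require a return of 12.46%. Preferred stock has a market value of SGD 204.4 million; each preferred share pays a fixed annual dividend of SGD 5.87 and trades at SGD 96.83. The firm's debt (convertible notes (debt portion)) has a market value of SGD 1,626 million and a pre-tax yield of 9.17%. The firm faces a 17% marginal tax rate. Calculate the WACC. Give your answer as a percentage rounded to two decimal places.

9.63%

Cost of preferred: Rp = 5.87 / 96.83 = 6.0622%.
Total capital V = 1419 + 204.4 + 1626 = 3249.4.
Equity: weight = 1419/3249.4 = 0.4367; cost = 12.46%.
Preferred: weight = 204.4/3249.4 = 0.0629; cost = 6.0622%.
Convertible notes (debt portion): weight = 1626/3249.4 = 0.5004; after-tax cost = 9.17% × (1 − 17%) = 7.6111%.
WACC = 0.4367 × 12.4600% + 0.0629 × 6.0622% + 0.5004 × 7.6111% = 9.6312%.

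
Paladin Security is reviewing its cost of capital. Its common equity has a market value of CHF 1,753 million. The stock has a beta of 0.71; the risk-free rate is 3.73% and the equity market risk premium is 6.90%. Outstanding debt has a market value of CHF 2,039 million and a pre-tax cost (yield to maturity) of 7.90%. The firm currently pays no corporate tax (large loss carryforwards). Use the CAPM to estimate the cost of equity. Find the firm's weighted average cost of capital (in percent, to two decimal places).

Cost of equity via CAPM: Re = 3.73% + 0.71 × 6.9% = 8.6290%.
Total capital V = 1753 + 2039 = 3792.
Equity: weight = 1753/3792 = 0.4623; cost = 8.629%.
Debt: weight = 2039/3792 = 0.5377; after-tax cost = 7.9% × (1 − 0%) = 7.9000%.
WACC = 0.4623 × 8.6290% + 0.5377 × 7.9000% = 8.2370%.

8.24%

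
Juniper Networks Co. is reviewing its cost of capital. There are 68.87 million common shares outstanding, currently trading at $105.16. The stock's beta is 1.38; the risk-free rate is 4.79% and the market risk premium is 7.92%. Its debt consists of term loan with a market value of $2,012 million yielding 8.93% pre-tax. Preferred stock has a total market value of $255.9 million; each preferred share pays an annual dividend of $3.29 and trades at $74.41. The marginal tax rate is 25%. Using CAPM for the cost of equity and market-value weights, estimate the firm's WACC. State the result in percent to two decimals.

13.51%

Cost of equity via CAPM: Re = 4.79% + 1.38 × 7.92% = 15.7196%.
Cost of preferred: Rp = 3.29 / 74.41 = 4.4214%.
Market value of equity E = 105.16 × 68.87m = 7242.3692m.
Total capital V = 7242.3692 + 255.9 + 2012 = 9510.2692.
Equity: weight = 7242.3692/9510.2692 = 0.7615; cost = 15.7196%.
Preferred: weight = 255.9/9510.2692 = 0.0269; cost = 4.4214%.
Term loan: weight = 2012/9510.2692 = 0.2116; after-tax cost = 8.93% × (1 − 25%) = 6.6975%.
WACC = 0.7615 × 15.7196% + 0.0269 × 4.4214% + 0.2116 × 6.6975% = 13.5069%.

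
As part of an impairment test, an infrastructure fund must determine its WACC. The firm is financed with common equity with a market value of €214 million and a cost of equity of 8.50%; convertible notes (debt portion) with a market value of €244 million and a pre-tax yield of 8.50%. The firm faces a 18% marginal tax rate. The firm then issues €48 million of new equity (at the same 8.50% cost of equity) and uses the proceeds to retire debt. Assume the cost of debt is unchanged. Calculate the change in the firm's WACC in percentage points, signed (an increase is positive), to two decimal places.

+0.16 pp

Current WACC:
Total capital V = 214 + 244 = 458.
Equity: weight = 214/458 = 0.4672; cost = 8.5%.
Convertible notes (debt portion): weight = 244/458 = 0.5328; after-tax cost = 8.5% × (1 − 18%) = 6.9700%.
WACC = 0.4672 × 8.5000% + 0.5328 × 6.9700% = 7.6849%.
After the change:
Total capital V = 262 + 196 = 458.
Equity: weight = 262/458 = 0.5721; cost = 8.5%.
Convertible notes (debt portion): weight = 196/458 = 0.4279; after-tax cost = 8.5% × (1 − 18%) = 6.9700%.
WACC = 0.5721 × 8.5000% + 0.4279 × 6.9700% = 7.8452%.
Change in WACC = 7.8452% − 7.6849% = 0.1603 pp.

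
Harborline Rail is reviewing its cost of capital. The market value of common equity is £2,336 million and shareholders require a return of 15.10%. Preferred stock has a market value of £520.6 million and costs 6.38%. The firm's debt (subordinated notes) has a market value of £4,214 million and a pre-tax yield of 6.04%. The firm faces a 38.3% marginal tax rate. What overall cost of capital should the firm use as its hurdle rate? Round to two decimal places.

Total capital V = 2336 + 520.6 + 4214 = 7070.6.
Equity: weight = 2336/7070.6 = 0.3304; cost = 15.1%.
Preferred: weight = 520.6/7070.6 = 0.0736; cost = 6.38%.
Subordinated notes: weight = 4214/7070.6 = 0.5960; after-tax cost = 6.04% × (1 − 38.3%) = 3.7267%.
WACC = 0.3304 × 15.1000% + 0.0736 × 6.3800% + 0.5960 × 3.7267% = 7.6796%.

7.68%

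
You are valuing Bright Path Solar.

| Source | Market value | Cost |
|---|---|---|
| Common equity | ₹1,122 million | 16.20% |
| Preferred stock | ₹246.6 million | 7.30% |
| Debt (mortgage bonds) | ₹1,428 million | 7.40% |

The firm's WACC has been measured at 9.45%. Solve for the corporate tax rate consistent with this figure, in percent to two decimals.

Total capital V = 1122 + 246.6 + 1428 = 2796.6.
Equity weight = 1122/2796.6 = 0.4012.
Preferred weight = 246.6/2796.6 = 0.0882.
Mortgage bonds weight = 1428/2796.6 = 0.5106.
Equity contribution = 0.4012 × 16.2% = 6.4995%.
Preferred contribution = 0.0882 × 7.3% = 0.6437%.
Debt contribution must be 9.45% − 7.1432% = 2.3068%.
0.5106 × 7.4% × (1 − T) = 2.3068%  ⇒  (1 − T) = 0.6105.
T = 38.9499%.

38.95%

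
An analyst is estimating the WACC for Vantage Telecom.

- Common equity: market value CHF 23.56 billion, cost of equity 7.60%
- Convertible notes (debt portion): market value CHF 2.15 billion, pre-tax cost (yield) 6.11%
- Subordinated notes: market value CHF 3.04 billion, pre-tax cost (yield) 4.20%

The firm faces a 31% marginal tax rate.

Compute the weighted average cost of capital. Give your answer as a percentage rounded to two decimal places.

6.85%

Total capital V = 23.56 + 2.15 + 3.04 = 28.75.
Equity: weight = 23.56/28.75 = 0.8195; cost = 7.6%.
Convertible notes (debt portion): weight = 2.15/28.75 = 0.0748; after-tax cost = 6.11% × (1 − 31%) = 4.2159%.
Subordinated notes: weight = 3.04/28.75 = 0.1057; after-tax cost = 4.2% × (1 − 31%) = 2.8980%.
WACC = 0.8195 × 7.6000% + 0.0748 × 4.2159% + 0.1057 × 2.8980% = 6.8497%.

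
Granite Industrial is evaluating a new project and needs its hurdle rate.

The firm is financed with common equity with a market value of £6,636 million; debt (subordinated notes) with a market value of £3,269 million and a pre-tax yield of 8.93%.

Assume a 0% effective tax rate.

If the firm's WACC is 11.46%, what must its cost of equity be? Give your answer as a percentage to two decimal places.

Total capital V = 6636 + 3269 = 9905.
Equity weight = 6636/9905 = 0.6700.
Subordinated notes weight = 3269/9905 = 0.3300.
Debt contribution = 0.3300 × 8.93% × (1 − 0%) = 2.9472%.
Required equity contribution = 11.46% − 2.9472% = 8.5128%.
Re = 8.5128% / 0.6700 = 12.7063%.

12.71%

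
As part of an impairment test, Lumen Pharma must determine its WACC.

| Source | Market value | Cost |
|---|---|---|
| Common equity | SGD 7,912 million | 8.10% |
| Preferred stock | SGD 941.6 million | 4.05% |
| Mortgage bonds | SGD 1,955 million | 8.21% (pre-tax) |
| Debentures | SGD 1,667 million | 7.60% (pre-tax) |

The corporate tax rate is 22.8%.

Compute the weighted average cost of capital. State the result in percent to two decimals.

Total capital V = 7912 + 941.6 + 1955 + 1667 = 12475.6.
Equity: weight = 7912/12475.6 = 0.6342; cost = 8.1%.
Preferred: weight = 941.6/12475.6 = 0.0755; cost = 4.05%.
Mortgage bonds: weight = 1955/12475.6 = 0.1567; after-tax cost = 8.21% × (1 − 22.8%) = 6.3381%.
Debentures: weight = 1667/12475.6 = 0.1336; after-tax cost = 7.6% × (1 − 22.8%) = 5.8672%.
WACC = 0.6342 × 8.1000% + 0.0755 × 4.0500% + 0.1567 × 6.3381% + 0.1336 × 5.8672% = 7.2199%.

7.22%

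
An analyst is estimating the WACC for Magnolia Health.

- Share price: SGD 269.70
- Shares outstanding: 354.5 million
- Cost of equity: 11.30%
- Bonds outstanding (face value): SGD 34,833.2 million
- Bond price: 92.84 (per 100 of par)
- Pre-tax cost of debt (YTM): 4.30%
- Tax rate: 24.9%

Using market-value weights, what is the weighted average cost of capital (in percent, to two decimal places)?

9.26%

Market value of equity E = 269.7 × 354.5m = 95608.65m. Market value of debt D = 34833.2m × 92.84/100 = 32339.14288m.
Total capital V = 95608.65 + 32339.14288 = 127947.79288.
Equity: weight = 95608.65/127947.79288 = 0.7472; cost = 11.3%.
Bonds outstanding: weight = 32339.14288/127947.79288 = 0.2528; after-tax cost = 4.3% × (1 − 24.9%) = 3.2293%.
WACC = 0.7472 × 11.3000% + 0.2528 × 3.2293% = 9.2601%.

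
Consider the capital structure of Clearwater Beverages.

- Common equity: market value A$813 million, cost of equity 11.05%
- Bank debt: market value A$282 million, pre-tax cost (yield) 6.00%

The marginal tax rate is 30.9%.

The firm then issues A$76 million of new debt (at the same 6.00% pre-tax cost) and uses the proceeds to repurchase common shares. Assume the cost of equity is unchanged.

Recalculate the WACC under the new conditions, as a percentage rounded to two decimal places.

8.79%

After the change:
Total capital V = 737 + 358 = 1095.
Equity: weight = 737/1095 = 0.6731; cost = 11.05%.
Bank debt: weight = 358/1095 = 0.3269; after-tax cost = 6% × (1 − 30.9%) = 4.1460%.
WACC = 0.6731 × 11.0500% + 0.3269 × 4.1460% = 8.7928%.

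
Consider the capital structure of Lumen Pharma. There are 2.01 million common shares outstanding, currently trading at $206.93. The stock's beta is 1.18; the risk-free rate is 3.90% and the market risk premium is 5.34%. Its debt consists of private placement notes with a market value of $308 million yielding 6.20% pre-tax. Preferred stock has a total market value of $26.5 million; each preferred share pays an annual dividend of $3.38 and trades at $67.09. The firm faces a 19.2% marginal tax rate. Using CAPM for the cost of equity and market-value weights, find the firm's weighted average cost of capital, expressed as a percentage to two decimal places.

7.89%

Cost of equity via CAPM: Re = 3.9% + 1.18 × 5.34% = 10.2012%.
Cost of preferred: Rp = 3.38 / 67.09 = 5.0380%.
Market value of equity E = 206.93 × 2.01m = 415.9293m.
Total capital V = 415.9293 + 26.5 + 308 = 750.4293.
Equity: weight = 415.9293/750.4293 = 0.5543; cost = 10.2012%.
Preferred: weight = 26.5/750.4293 = 0.0353; cost = 5.038%.
Private placement notes: weight = 308/750.4293 = 0.4104; after-tax cost = 6.2% × (1 − 19.2%) = 5.0096%.
WACC = 0.5543 × 10.2012% + 0.0353 × 5.0380% + 0.4104 × 5.0096% = 7.8881%.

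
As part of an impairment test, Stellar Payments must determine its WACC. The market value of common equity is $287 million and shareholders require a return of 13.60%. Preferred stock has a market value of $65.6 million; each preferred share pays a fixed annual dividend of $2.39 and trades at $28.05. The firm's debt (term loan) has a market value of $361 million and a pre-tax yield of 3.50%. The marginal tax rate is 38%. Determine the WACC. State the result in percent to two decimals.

7.35%

Cost of preferred: Rp = 2.39 / 28.05 = 8.5205%.
Total capital V = 287 + 65.6 + 361 = 713.6.
Equity: weight = 287/713.6 = 0.4022; cost = 13.6%.
Preferred: weight = 65.6/713.6 = 0.0919; cost = 8.5205%.
Term loan: weight = 361/713.6 = 0.5059; after-tax cost = 3.5% × (1 − 38%) = 2.1700%.
WACC = 0.4022 × 13.6000% + 0.0919 × 8.5205% + 0.5059 × 2.1700% = 7.3508%.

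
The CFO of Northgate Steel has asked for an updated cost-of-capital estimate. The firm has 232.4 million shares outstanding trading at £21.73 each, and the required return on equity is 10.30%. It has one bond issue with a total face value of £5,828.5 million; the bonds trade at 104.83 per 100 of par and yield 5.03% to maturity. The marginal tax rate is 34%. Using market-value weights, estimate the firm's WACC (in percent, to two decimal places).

Market value of equity E = 21.73 × 232.4m = 5050.052m. Market value of debt D = 5828.5m × 104.83/100 = 6110.01655m.
Total capital V = 5050.052 + 6110.01655 = 11160.06855.
Equity: weight = 5050.052/11160.06855 = 0.4525; cost = 10.3%.
Bonds outstanding: weight = 6110.01655/11160.06855 = 0.5475; after-tax cost = 5.03% × (1 − 34%) = 3.3198%.
WACC = 0.4525 × 10.3000% + 0.5475 × 3.3198% = 6.4784%.

6.48%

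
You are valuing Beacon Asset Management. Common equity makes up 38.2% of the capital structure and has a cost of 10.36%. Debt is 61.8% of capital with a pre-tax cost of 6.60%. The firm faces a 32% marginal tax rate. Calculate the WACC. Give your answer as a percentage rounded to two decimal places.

6.73%

After-tax cost of debt = 6.6% × (1 − 32%) = 4.4880%.
WACC = 0.382 × 10.3600% + 0.618 × 4.4880% = 6.7311%.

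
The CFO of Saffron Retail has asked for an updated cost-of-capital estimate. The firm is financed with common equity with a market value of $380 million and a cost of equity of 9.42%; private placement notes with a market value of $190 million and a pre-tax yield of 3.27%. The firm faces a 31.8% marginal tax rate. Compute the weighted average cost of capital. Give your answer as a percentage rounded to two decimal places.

Total capital V = 380 + 190 = 570.
Equity: weight = 380/570 = 0.6667; cost = 9.42%.
Private placement notes: weight = 190/570 = 0.3333; after-tax cost = 3.27% × (1 − 31.8%) = 2.2301%.
WACC = 0.6667 × 9.4200% + 0.3333 × 2.2301% = 7.0234%.

7.02%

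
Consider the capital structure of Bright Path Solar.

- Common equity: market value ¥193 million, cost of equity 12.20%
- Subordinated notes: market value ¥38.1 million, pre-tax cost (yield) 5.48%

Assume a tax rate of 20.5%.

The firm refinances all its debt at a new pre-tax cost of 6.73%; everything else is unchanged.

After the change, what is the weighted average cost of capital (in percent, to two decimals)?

After the change:
Total capital V = 193 + 38.1 = 231.1.
Equity: weight = 193/231.1 = 0.8351; cost = 12.2%.
Subordinated notes: weight = 38.1/231.1 = 0.1649; after-tax cost = 6.73% × (1 − 20.5%) = 5.3504%.
WACC = 0.8351 × 12.2000% + 0.1649 × 5.3504% = 11.0707%.

11.07%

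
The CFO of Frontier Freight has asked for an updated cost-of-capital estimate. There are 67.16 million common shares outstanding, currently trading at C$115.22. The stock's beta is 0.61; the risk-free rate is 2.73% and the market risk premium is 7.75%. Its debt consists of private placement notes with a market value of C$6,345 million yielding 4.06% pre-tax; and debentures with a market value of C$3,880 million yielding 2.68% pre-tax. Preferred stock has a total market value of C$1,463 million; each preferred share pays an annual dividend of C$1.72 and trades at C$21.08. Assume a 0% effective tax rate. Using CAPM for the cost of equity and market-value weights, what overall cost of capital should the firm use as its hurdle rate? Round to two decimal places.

5.45%

Cost of equity via CAPM: Re = 2.73% + 0.61 × 7.75% = 7.4575%.
Cost of preferred: Rp = 1.72 / 21.08 = 8.1594%.
Market value of equity E = 115.22 × 67.16m = 7738.1752m.
Total capital V = 7738.1752 + 1463 + 6345 + 3880 = 19426.1752.
Equity: weight = 7738.1752/19426.1752 = 0.3983; cost = 7.4575%.
Preferred: weight = 1463/19426.1752 = 0.0753; cost = 8.1594%.
Private placement notes: weight = 6345/19426.1752 = 0.3266; after-tax cost = 4.06% × (1 − 0%) = 4.0600%.
Debentures: weight = 3880/19426.1752 = 0.1997; after-tax cost = 2.68% × (1 − 0%) = 2.6800%.
WACC = 0.3983 × 7.4575% + 0.0753 × 8.1594% + 0.3266 × 4.0600% + 0.1997 × 2.6800% = 5.4465%.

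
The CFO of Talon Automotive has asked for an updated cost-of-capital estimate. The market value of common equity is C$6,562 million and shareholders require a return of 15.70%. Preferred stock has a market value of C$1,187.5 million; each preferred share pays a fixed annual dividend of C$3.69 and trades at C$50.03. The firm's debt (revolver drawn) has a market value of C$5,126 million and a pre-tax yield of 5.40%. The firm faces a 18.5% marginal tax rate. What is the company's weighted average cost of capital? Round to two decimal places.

Cost of preferred: Rp = 3.69 / 50.03 = 7.3756%.
Total capital V = 6562 + 1187.5 + 5126 = 12875.5.
Equity: weight = 6562/12875.5 = 0.5097; cost = 15.7%.
Preferred: weight = 1187.5/12875.5 = 0.0922; cost = 7.3756%.
Revolver drawn: weight = 5126/12875.5 = 0.3981; after-tax cost = 5.4% × (1 − 18.5%) = 4.4010%.
WACC = 0.5097 × 15.7000% + 0.0922 × 7.3756% + 0.3981 × 4.4010% = 10.4339%.

10.43%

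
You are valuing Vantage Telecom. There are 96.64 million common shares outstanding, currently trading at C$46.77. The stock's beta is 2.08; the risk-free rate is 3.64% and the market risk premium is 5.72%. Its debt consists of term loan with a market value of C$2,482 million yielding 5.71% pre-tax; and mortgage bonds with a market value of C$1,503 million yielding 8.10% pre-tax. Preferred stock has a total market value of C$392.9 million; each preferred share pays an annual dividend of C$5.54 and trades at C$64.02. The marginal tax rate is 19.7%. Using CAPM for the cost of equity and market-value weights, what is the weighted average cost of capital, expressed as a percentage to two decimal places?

10.65%

Cost of equity via CAPM: Re = 3.64% + 2.08 × 5.72% = 15.5376%.
Cost of preferred: Rp = 5.54 / 64.02 = 8.6535%.
Market value of equity E = 46.77 × 96.64m = 4519.8528m.
Total capital V = 4519.8528 + 392.9 + 2482 + 1503 = 8897.7528.
Equity: weight = 4519.8528/8897.7528 = 0.5080; cost = 15.5376%.
Preferred: weight = 392.9/8897.7528 = 0.0442; cost = 8.6535%.
Term loan: weight = 2482/8897.7528 = 0.2789; after-tax cost = 5.71% × (1 − 19.7%) = 4.5851%.
Mortgage bonds: weight = 1503/8897.7528 = 0.1689; after-tax cost = 8.1% × (1 − 19.7%) = 6.5043%.
WACC = 0.5080 × 15.5376% + 0.0442 × 8.6535% + 0.2789 × 4.5851% + 0.1689 × 6.5043% = 10.6526%.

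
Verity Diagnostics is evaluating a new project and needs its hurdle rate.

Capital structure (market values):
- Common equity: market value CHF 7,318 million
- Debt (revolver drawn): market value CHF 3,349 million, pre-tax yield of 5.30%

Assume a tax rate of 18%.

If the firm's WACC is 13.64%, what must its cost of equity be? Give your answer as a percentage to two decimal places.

Total capital V = 7318 + 3349 = 10667.
Equity weight = 7318/10667 = 0.6860.
Revolver drawn weight = 3349/10667 = 0.3140.
Debt contribution = 0.3140 × 5.3% × (1 − 18%) = 1.3645%.
Required equity contribution = 13.64% − 1.3645% = 12.2755%.
Re = 12.2755% / 0.6860 = 17.8933%.

17.89%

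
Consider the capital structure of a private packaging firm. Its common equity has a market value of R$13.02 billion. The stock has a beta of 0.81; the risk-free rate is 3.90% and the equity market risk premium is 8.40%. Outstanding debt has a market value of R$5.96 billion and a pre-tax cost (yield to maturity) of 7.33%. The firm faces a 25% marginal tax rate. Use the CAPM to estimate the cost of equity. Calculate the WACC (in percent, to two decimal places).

9.07%

Cost of equity via CAPM: Re = 3.9% + 0.81 × 8.4% = 10.7040%.
Total capital V = 13.02 + 5.96 = 18.98.
Equity: weight = 13.02/18.98 = 0.6860; cost = 10.704%.
Debt: weight = 5.96/18.98 = 0.3140; after-tax cost = 7.33% × (1 − 25%) = 5.4975%.
WACC = 0.6860 × 10.7040% + 0.3140 × 5.4975% = 9.0691%.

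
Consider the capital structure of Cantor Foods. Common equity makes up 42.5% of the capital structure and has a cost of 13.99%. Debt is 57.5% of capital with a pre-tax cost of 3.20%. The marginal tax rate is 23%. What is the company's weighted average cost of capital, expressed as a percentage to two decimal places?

After-tax cost of debt = 3.2% × (1 − 23%) = 2.4640%.
WACC = 0.425 × 13.9900% + 0.575 × 2.4640% = 7.3626%.

7.36%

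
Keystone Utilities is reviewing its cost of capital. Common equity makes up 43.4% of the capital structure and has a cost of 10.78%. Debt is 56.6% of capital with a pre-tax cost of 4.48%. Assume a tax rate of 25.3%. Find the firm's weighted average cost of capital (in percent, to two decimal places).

6.57%

After-tax cost of debt = 4.48% × (1 − 25.3%) = 3.3466%.
WACC = 0.434 × 10.7800% + 0.566 × 3.3466% = 6.5727%.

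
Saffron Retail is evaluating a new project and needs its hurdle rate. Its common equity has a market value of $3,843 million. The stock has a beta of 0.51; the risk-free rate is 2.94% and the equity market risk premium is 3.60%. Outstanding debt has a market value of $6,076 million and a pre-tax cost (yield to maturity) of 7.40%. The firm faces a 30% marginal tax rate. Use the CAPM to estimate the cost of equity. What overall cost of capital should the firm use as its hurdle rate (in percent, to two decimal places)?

Cost of equity via CAPM: Re = 2.94% + 0.51 × 3.6% = 4.7760%.
Total capital V = 3843 + 6076 = 9919.
Equity: weight = 3843/9919 = 0.3874; cost = 4.776%.
Debt: weight = 6076/9919 = 0.6126; after-tax cost = 7.4% × (1 − 30%) = 5.1800%.
WACC = 0.3874 × 4.7760% + 0.6126 × 5.1800% = 5.0235%.

5.02%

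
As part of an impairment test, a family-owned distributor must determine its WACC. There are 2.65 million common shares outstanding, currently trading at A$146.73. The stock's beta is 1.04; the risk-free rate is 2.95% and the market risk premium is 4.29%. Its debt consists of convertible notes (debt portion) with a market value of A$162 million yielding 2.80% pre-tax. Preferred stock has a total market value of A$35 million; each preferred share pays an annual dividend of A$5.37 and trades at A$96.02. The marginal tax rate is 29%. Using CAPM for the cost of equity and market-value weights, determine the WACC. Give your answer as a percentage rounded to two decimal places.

Cost of equity via CAPM: Re = 2.95% + 1.04 × 4.29% = 7.4116%.
Cost of preferred: Rp = 5.37 / 96.02 = 5.5926%.
Market value of equity E = 146.73 × 2.65m = 388.8345m.
Total capital V = 388.8345 + 35 + 162 = 585.8345.
Equity: weight = 388.8345/585.8345 = 0.6637; cost = 7.4116%.
Preferred: weight = 35/585.8345 = 0.0597; cost = 5.5926%.
Convertible notes (debt portion): weight = 162/585.8345 = 0.2765; after-tax cost = 2.8% × (1 − 29%) = 1.9880%.
WACC = 0.6637 × 7.4116% + 0.0597 × 5.5926% + 0.2765 × 1.9880% = 5.8031%.

5.80%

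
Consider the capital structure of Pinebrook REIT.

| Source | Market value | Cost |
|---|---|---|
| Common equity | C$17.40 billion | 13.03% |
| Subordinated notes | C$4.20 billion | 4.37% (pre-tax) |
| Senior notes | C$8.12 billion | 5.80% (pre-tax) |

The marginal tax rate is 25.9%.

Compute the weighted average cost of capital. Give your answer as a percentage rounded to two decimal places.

Total capital V = 17.4 + 4.2 + 8.12 = 29.72.
Equity: weight = 17.4/29.72 = 0.5855; cost = 13.03%.
Subordinated notes: weight = 4.2/29.72 = 0.1413; after-tax cost = 4.37% × (1 − 25.9%) = 3.2382%.
Senior notes: weight = 8.12/29.72 = 0.2732; after-tax cost = 5.8% × (1 − 25.9%) = 4.2978%.
WACC = 0.5855 × 13.0300% + 0.1413 × 3.2382% + 0.2732 × 4.2978% = 9.2604%.

9.26%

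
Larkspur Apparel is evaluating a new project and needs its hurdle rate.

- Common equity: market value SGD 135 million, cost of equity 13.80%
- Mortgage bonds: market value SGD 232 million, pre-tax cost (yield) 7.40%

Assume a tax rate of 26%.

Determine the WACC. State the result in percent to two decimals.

8.54%

Total capital V = 135 + 232 = 367.
Equity: weight = 135/367 = 0.3678; cost = 13.8%.
Mortgage bonds: weight = 232/367 = 0.6322; after-tax cost = 7.4% × (1 − 26%) = 5.4760%.
WACC = 0.3678 × 13.8000% + 0.6322 × 5.4760% = 8.5380%.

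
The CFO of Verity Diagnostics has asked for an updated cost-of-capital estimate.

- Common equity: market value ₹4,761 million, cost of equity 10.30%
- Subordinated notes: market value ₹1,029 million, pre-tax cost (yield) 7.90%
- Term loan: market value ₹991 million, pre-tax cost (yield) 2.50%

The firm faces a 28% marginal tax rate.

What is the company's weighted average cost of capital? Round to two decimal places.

Total capital V = 4761 + 1029 + 991 = 6781.
Equity: weight = 4761/6781 = 0.7021; cost = 10.3%.
Subordinated notes: weight = 1029/6781 = 0.1517; after-tax cost = 7.9% × (1 − 28%) = 5.6880%.
Term loan: weight = 991/6781 = 0.1461; after-tax cost = 2.5% × (1 − 28%) = 1.8000%.
WACC = 0.7021 × 10.3000% + 0.1517 × 5.6880% + 0.1461 × 1.8000% = 8.3579%.

8.36%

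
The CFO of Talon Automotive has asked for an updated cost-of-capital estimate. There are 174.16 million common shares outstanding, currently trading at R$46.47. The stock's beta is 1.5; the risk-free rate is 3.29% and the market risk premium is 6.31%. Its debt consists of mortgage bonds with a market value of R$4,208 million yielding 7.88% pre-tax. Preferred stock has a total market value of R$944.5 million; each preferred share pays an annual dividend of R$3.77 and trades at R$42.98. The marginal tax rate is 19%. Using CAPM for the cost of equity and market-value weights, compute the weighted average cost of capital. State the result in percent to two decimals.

10.45%

Cost of equity via CAPM: Re = 3.29% + 1.5 × 6.31% = 12.7550%.
Cost of preferred: Rp = 3.77 / 42.98 = 8.7715%.
Market value of equity E = 46.47 × 174.16m = 8093.2152m.
Total capital V = 8093.2152 + 944.5 + 4208 = 13245.7152.
Equity: weight = 8093.2152/13245.7152 = 0.6110; cost = 12.755%.
Preferred: weight = 944.5/13245.7152 = 0.0713; cost = 8.7715%.
Mortgage bonds: weight = 4208/13245.7152 = 0.3177; after-tax cost = 7.88% × (1 − 19%) = 6.3828%.
WACC = 0.6110 × 12.7550% + 0.0713 × 8.7715% + 0.3177 × 6.3828% = 10.4466%.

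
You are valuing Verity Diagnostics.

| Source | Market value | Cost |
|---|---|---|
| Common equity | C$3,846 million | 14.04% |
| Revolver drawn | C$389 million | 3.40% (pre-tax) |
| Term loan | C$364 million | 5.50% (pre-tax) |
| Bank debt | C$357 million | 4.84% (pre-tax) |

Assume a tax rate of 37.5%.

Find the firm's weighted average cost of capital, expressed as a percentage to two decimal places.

11.53%

Total capital V = 3846 + 389 + 364 + 357 = 4956.
Equity: weight = 3846/4956 = 0.7760; cost = 14.04%.
Revolver drawn: weight = 389/4956 = 0.0785; after-tax cost = 3.4% × (1 − 37.5%) = 2.1250%.
Term loan: weight = 364/4956 = 0.0734; after-tax cost = 5.5% × (1 − 37.5%) = 3.4375%.
Bank debt: weight = 357/4956 = 0.0720; after-tax cost = 4.84% × (1 − 37.5%) = 3.0250%.
WACC = 0.7760 × 14.0400% + 0.0785 × 2.1250% + 0.0734 × 3.4375% + 0.0720 × 3.0250% = 11.5326%.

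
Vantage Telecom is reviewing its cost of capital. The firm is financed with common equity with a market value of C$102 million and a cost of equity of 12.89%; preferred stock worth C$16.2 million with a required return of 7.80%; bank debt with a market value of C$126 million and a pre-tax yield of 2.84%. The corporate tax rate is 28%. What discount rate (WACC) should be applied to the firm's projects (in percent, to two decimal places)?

6.96%

Total capital V = 102 + 16.2 + 126 = 244.2.
Equity: weight = 102/244.2 = 0.4177; cost = 12.89%.
Preferred: weight = 16.2/244.2 = 0.0663; cost = 7.8%.
Bank debt: weight = 126/244.2 = 0.5160; after-tax cost = 2.84% × (1 − 28%) = 2.0448%.
WACC = 0.4177 × 12.8900% + 0.0663 × 7.8000% + 0.5160 × 2.0448% = 6.9565%.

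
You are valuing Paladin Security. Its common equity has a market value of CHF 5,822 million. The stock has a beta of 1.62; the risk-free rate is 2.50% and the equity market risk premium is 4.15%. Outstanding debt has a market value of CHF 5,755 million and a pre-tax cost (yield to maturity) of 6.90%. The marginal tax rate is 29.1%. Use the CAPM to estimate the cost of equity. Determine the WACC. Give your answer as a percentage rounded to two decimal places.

7.07%

Cost of equity via CAPM: Re = 2.5% + 1.62 × 4.15% = 9.2230%.
Total capital V = 5822 + 5755 = 11577.
Equity: weight = 5822/11577 = 0.5029; cost = 9.223%.
Debt: weight = 5755/11577 = 0.4971; after-tax cost = 6.9% × (1 − 29.1%) = 4.8921%.
WACC = 0.5029 × 9.2230% + 0.4971 × 4.8921% = 7.0701%.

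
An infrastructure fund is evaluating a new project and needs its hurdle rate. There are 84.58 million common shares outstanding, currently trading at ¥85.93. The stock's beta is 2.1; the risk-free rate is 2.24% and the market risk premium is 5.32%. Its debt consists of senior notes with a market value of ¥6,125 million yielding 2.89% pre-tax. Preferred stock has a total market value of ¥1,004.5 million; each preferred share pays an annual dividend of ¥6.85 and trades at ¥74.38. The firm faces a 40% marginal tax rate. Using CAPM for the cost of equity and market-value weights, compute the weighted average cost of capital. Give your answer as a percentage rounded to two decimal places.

Cost of equity via CAPM: Re = 2.24% + 2.1 × 5.32% = 13.4120%.
Cost of preferred: Rp = 6.85 / 74.38 = 9.2095%.
Market value of equity E = 85.93 × 84.58m = 7267.9594m.
Total capital V = 7267.9594 + 1004.5 + 6125 = 14397.4594.
Equity: weight = 7267.9594/14397.4594 = 0.5048; cost = 13.412%.
Preferred: weight = 1004.5/14397.4594 = 0.0698; cost = 9.2095%.
Senior notes: weight = 6125/14397.4594 = 0.4254; after-tax cost = 2.89% × (1 − 40%) = 1.7340%.
WACC = 0.5048 × 13.4120% + 0.0698 × 9.2095% + 0.4254 × 1.7340% = 8.1507%.

8.15%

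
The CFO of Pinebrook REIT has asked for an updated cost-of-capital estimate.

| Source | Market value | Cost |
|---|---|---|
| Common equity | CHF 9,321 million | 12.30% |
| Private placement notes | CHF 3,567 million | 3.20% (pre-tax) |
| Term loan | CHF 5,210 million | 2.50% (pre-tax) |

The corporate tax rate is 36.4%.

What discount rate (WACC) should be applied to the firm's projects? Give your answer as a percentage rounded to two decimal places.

Total capital V = 9321 + 3567 + 5210 = 18098.
Equity: weight = 9321/18098 = 0.5150; cost = 12.3%.
Private placement notes: weight = 3567/18098 = 0.1971; after-tax cost = 3.2% × (1 − 36.4%) = 2.0352%.
Term loan: weight = 5210/18098 = 0.2879; after-tax cost = 2.5% × (1 − 36.4%) = 1.5900%.
WACC = 0.5150 × 12.3000% + 0.1971 × 2.0352% + 0.2879 × 1.5900% = 7.1937%.

7.19%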